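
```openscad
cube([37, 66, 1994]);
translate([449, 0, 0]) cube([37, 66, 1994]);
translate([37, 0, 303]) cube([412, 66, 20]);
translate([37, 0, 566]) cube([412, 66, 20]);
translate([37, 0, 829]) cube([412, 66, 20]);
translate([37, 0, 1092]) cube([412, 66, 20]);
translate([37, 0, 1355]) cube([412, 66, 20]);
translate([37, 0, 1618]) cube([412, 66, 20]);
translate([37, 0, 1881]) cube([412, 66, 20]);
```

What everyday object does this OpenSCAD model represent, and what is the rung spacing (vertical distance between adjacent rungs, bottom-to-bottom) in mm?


A ladder. The rung spacing is 263 mm.

Two tall 37×66 posts with 7 short bars between them — a ladder. Adjacent rungs sit at z = 303 and z = 566, so the spacing is 566 − 303 = 263 mm.


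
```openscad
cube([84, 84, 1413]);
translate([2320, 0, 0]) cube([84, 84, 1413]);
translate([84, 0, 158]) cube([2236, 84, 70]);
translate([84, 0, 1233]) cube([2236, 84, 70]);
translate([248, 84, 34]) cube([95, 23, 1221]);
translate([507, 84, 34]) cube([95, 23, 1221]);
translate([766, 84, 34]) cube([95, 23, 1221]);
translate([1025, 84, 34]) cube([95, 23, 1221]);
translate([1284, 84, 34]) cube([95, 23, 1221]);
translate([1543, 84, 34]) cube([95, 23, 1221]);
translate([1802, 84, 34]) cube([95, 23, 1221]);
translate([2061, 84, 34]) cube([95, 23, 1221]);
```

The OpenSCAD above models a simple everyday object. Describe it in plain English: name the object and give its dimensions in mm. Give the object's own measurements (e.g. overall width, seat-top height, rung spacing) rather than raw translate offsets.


A fence section. Two 84×84 mm posts, 1413 mm tall, stand on the floor with a clear span of 2236 mm between their inner faces. Two horizontal rails of 84×70 mm section span the gap between the posts with their undersides at z = 158 mm and z = 1233 mm, flush with the posts' −y face. 8 pickets, each 95 mm wide, 23 mm thick and 1221 mm tall, are fixed to the +y face of the rails with their bottoms at z = 34 mm, spaced across the span with a 164 mm gap after the −x post and between neighbouring pickets and before the +x post.


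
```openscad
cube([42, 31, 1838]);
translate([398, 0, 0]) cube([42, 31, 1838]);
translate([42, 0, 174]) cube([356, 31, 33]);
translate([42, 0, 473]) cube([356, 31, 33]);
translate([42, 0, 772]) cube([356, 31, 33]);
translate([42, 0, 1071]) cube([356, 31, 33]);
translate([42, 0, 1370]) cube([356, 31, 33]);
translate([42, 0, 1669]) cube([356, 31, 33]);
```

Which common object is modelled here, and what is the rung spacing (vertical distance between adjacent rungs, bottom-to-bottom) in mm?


A ladder. The rung spacing is 299 mm.

Two tall 42×31 posts with 6 short bars between them — a ladder. Adjacent rungs sit at z = 174 and z = 473, so the spacing is 473 − 174 = 299 mm.


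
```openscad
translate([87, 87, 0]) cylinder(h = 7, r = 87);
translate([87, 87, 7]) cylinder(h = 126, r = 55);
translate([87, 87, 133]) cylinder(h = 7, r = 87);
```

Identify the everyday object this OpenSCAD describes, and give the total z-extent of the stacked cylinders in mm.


A spool. The overall height is 140 mm.

Three coaxial cylinders, large–small–large — a spool. Two 7 mm flanges and a 126 mm core give 7 + 126 + 7 = 140 mm.


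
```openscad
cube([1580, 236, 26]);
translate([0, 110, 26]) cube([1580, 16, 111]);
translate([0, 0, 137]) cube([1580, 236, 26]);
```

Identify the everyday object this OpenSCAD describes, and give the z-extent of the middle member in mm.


An I-beam. The web height is 111 mm.

Two wide flanges with a thin centred web — an I-beam. Overall 163 mm minus two 26 mm flanges gives a web of 163 − 2·26 = 111 mm.


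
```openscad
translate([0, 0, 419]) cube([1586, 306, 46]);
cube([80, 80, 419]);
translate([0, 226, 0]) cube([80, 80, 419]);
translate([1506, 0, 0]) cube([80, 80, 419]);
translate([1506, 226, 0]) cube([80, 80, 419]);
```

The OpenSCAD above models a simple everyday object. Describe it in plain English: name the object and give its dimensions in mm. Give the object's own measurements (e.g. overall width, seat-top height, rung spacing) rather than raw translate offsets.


A long wooden bench with a 1586 mm (x) × 306 mm (y) seat, 46 mm thick, its top surface 465 mm above the floor. Four 80 mm square legs at the seat corners, flush with the edges, run from z = 0 to the seat underside.


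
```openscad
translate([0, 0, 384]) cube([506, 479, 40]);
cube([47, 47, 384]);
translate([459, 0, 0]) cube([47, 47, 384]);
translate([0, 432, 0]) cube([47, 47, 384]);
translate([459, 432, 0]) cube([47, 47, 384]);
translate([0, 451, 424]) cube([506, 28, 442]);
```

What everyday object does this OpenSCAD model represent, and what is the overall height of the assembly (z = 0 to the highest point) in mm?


A chair. The overall height is 866 mm.

A slab on four corner posts with a tall panel at the back — a chair. The seat slab sits at z = 384 with thickness 40, and the 442 mm backrest starts at the seat top, so the overall height is 384 + 40 + 442 = 866 mm.


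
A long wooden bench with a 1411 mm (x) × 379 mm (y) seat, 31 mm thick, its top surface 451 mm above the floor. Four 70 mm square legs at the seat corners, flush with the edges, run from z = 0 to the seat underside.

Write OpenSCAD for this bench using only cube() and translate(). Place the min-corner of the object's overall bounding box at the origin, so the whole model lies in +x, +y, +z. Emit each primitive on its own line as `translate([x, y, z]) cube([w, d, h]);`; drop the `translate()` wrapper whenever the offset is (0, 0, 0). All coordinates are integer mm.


translate([0, 0, 420]) cube([1411, 379, 31]);
cube([70, 70, 420]);
translate([0, 309, 0]) cube([70, 70, 420]);
translate([1341, 0, 0]) cube([70, 70, 420]);
translate([1341, 309, 0]) cube([70, 70, 420]);


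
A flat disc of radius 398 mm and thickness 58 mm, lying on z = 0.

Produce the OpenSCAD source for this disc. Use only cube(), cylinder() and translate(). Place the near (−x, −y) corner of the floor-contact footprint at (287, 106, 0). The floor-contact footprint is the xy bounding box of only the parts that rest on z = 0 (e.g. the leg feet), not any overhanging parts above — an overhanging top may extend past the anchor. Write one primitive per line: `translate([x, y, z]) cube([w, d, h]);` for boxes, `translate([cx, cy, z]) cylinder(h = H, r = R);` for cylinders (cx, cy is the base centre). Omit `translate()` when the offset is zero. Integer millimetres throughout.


translate([685, 504, 0]) cylinder(h = 58, r = 398);


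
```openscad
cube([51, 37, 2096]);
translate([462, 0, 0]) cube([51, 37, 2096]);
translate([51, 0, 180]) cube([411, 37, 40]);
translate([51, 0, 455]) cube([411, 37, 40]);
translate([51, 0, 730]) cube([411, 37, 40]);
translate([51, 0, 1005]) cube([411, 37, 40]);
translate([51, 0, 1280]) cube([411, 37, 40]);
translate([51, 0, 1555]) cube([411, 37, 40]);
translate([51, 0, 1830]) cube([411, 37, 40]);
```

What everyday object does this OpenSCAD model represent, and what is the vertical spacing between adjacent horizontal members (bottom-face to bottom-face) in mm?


A ladder. The rung spacing is 275 mm.

Two tall 51×37 posts with 7 short bars between them — a ladder. Adjacent rungs sit at z = 180 and z = 455, so the spacing is 455 − 180 = 275 mm.


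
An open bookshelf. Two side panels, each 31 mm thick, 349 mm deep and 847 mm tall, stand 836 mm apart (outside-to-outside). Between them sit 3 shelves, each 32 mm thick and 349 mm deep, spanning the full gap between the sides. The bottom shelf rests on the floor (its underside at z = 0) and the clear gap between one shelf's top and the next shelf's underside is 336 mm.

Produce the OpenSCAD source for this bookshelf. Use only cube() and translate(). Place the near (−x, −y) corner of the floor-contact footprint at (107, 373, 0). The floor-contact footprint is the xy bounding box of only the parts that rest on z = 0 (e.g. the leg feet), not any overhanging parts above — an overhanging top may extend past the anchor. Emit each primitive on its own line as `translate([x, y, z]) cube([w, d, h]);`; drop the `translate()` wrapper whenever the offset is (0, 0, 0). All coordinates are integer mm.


translate([107, 373, 0]) cube([31, 349, 847]);
translate([912, 373, 0]) cube([31, 349, 847]);
translate([138, 373, 0]) cube([774, 349, 32]);
translate([138, 373, 368]) cube([774, 349, 32]);
translate([138, 373, 736]) cube([774, 349, 32]);


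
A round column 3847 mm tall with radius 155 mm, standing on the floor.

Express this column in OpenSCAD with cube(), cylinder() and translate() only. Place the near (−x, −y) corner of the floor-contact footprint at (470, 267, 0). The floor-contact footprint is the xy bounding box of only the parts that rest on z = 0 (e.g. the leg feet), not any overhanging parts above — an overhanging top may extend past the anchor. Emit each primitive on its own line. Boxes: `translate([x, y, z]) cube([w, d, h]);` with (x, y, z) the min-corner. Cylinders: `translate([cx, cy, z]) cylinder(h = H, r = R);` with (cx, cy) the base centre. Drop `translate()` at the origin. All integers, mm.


translate([625, 422, 0]) cylinder(h = 3847, r = 155);


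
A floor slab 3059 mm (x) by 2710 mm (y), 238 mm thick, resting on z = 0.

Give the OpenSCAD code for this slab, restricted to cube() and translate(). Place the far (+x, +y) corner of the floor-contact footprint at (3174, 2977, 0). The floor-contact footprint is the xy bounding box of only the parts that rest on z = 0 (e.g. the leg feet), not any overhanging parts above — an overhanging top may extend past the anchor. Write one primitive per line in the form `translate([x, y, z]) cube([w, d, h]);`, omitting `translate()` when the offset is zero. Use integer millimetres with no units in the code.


translate([115, 267, 0]) cube([3059, 2710, 238]);


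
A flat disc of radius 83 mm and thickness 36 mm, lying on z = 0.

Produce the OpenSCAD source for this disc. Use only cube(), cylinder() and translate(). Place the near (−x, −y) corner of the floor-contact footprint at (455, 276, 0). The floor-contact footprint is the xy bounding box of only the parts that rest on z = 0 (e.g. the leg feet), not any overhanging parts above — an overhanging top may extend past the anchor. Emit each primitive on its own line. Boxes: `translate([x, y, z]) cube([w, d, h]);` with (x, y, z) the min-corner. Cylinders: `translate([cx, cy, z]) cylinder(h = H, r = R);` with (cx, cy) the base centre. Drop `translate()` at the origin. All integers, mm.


translate([538, 359, 0]) cylinder(h = 36, r = 83);


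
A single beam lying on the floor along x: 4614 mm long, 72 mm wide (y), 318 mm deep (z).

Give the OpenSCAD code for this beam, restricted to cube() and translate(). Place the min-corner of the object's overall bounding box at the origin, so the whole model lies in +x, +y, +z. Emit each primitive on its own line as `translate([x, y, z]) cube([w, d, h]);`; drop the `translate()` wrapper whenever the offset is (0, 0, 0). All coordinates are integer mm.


cube([4614, 72, 318]);


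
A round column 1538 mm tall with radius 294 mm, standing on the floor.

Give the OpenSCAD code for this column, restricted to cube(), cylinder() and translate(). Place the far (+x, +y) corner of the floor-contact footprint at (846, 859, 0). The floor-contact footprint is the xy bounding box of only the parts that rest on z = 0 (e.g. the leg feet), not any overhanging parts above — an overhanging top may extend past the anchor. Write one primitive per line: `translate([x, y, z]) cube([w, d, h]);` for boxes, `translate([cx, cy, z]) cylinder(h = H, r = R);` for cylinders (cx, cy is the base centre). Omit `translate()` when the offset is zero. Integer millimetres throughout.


translate([552, 565, 0]) cylinder(h = 1538, r = 294);


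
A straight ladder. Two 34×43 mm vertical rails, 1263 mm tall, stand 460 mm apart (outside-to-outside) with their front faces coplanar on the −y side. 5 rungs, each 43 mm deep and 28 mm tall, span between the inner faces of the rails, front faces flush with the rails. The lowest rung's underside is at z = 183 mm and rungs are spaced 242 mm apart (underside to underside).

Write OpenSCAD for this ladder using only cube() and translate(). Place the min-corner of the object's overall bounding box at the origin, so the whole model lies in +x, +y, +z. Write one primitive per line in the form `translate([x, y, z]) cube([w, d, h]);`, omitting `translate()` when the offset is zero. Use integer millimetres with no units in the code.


// rung span = 460 - 2*34 = 392
// rung[k] z = 183 + k*242
cube([34, 43, 1263]);
translate([426, 0, 0]) cube([34, 43, 1263]);
translate([34, 0, 183]) cube([392, 43, 28]);
translate([34, 0, 425]) cube([392, 43, 28]);
translate([34, 0, 667]) cube([392, 43, 28]);
translate([34, 0, 909]) cube([392, 43, 28]);
translate([34, 0, 1151]) cube([392, 43, 28]);


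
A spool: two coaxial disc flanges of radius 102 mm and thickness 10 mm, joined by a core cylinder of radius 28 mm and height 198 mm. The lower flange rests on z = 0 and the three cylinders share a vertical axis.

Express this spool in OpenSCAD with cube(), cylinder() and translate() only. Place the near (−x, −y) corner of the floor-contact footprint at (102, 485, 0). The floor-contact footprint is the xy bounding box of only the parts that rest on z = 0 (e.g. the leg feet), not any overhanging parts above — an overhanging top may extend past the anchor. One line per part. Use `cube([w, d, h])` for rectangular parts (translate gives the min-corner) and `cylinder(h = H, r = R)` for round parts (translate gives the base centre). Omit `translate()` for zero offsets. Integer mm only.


translate([204, 587, 0]) cylinder(h = 10, r = 102);
translate([204, 587, 10]) cylinder(h = 198, r = 28);
translate([204, 587, 208]) cylinder(h = 10, r = 102);


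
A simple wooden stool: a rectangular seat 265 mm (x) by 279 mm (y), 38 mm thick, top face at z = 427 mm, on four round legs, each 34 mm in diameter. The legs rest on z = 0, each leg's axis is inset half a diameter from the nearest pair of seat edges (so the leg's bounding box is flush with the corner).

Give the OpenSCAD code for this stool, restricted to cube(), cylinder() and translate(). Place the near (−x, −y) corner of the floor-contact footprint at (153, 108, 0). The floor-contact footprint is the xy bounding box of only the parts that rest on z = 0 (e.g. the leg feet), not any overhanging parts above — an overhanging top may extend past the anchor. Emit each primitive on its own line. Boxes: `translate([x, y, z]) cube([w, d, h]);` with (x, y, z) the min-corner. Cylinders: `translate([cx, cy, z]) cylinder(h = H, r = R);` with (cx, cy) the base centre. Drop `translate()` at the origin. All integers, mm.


// leg_h = 427 - 38 = 389
translate([153, 108, 389]) cube([265, 279, 38]);
translate([170, 125, 0]) cylinder(h = 389, r = 17);
translate([401, 125, 0]) cylinder(h = 389, r = 17);
translate([170, 370, 0]) cylinder(h = 389, r = 17);
translate([401, 370, 0]) cylinder(h = 389, r = 17);


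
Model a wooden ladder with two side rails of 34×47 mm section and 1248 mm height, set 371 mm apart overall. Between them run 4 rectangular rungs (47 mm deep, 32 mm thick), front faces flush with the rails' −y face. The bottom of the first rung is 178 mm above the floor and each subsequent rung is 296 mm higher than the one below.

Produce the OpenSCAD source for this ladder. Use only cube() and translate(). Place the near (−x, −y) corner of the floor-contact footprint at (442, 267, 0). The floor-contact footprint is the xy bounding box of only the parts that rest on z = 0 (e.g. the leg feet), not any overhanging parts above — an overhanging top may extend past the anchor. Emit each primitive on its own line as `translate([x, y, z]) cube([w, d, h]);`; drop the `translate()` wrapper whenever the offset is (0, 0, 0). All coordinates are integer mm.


translate([442, 267, 0]) cube([34, 47, 1248]);
translate([779, 267, 0]) cube([34, 47, 1248]);
translate([476, 267, 178]) cube([303, 47, 32]);
translate([476, 267, 474]) cube([303, 47, 32]);
translate([476, 267, 770]) cube([303, 47, 32]);
translate([476, 267, 1066]) cube([303, 47, 32]);


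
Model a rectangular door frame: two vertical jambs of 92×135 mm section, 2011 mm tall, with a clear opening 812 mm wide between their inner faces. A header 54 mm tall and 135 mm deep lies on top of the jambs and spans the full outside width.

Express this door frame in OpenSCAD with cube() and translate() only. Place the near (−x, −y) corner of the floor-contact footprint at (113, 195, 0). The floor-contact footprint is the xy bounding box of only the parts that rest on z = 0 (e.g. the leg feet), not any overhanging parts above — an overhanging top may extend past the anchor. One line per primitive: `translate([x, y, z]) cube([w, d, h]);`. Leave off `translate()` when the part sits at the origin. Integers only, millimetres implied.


translate([113, 195, 0]) cube([92, 135, 2011]);
translate([1017, 195, 0]) cube([92, 135, 2011]);
translate([113, 195, 2011]) cube([996, 135, 54]);


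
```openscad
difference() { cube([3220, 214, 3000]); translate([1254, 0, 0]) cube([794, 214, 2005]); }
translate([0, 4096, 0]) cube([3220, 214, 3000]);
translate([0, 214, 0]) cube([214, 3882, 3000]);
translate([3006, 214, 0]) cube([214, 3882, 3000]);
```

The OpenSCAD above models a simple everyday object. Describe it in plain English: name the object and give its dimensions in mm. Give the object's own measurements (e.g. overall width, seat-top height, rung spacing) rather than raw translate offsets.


A single room: four walls, each 3000 mm tall and 214 mm thick, enclosing an outside footprint 3220×4310 mm (x × y), no floor or roof. The front and back walls (−y and +y sides) run the full x-width; the side walls fit between their inner faces. A door opening 794 mm wide and 2005 mm tall is cut through the front wall from the floor up, its −x edge 1254 mm from the wall's −x end.


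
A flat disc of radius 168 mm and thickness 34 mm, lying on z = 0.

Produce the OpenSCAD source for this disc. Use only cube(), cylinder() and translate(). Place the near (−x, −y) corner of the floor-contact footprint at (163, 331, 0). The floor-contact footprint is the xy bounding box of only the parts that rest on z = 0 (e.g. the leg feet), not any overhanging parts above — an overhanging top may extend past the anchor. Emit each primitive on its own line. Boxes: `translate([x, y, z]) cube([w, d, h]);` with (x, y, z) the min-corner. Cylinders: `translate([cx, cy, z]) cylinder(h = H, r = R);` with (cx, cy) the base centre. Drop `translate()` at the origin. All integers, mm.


translate([331, 499, 0]) cylinder(h = 34, r = 168);


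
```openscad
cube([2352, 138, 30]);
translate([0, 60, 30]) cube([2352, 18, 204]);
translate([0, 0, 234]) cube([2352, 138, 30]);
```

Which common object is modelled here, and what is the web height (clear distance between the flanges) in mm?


An I-beam. The web height is 204 mm.

Two wide flanges with a thin centred web — an I-beam. Overall 264 mm minus two 30 mm flanges gives a web of 264 − 2·30 = 204 mm.


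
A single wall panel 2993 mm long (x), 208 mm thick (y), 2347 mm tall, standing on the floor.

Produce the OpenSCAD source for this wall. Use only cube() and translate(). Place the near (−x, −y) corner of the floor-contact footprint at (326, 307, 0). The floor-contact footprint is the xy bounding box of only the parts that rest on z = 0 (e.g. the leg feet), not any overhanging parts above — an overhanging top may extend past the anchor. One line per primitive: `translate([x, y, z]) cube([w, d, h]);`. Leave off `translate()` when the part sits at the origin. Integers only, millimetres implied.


translate([326, 307, 0]) cube([2993, 208, 2347]);


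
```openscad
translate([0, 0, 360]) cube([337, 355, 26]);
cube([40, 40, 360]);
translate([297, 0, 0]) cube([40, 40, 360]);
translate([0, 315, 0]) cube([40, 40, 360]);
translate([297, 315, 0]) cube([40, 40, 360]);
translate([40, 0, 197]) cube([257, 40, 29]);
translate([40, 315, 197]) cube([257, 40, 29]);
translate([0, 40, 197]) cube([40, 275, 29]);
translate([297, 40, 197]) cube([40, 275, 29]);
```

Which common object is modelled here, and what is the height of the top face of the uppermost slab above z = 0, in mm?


A stool. The seat height is 386 mm.

A 337×355×26 slab at z = 360 on four corner posts — a stool. The seat top is 360 + 26 = 386 mm.


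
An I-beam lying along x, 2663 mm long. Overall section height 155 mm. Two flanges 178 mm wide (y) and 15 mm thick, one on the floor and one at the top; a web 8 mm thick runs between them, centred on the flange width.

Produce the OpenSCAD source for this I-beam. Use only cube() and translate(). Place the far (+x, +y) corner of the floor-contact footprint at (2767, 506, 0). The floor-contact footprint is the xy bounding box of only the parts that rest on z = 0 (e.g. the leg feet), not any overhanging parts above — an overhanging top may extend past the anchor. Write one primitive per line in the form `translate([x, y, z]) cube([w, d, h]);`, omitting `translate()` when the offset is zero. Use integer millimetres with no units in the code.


translate([104, 328, 0]) cube([2663, 178, 15]);
translate([104, 413, 15]) cube([2663, 8, 125]);
translate([104, 328, 140]) cube([2663, 178, 15]);


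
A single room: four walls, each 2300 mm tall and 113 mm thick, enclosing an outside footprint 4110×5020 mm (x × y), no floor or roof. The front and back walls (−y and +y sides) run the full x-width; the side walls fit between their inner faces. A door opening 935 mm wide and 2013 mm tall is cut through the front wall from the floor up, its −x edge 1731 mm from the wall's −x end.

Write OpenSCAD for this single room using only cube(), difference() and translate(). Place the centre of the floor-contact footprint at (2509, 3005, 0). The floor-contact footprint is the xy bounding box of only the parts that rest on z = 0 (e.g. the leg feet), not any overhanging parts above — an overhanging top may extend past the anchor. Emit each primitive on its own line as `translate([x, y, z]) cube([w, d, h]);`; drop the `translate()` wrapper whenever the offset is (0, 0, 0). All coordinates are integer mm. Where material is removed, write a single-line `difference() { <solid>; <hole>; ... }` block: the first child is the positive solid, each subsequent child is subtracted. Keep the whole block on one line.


difference() { translate([454, 495, 0]) cube([4110, 113, 2300]); translate([2185, 495, 0]) cube([935, 113, 2013]); }
translate([454, 5402, 0]) cube([4110, 113, 2300]);
translate([454, 608, 0]) cube([113, 4794, 2300]);
translate([4451, 608, 0]) cube([113, 4794, 2300]);


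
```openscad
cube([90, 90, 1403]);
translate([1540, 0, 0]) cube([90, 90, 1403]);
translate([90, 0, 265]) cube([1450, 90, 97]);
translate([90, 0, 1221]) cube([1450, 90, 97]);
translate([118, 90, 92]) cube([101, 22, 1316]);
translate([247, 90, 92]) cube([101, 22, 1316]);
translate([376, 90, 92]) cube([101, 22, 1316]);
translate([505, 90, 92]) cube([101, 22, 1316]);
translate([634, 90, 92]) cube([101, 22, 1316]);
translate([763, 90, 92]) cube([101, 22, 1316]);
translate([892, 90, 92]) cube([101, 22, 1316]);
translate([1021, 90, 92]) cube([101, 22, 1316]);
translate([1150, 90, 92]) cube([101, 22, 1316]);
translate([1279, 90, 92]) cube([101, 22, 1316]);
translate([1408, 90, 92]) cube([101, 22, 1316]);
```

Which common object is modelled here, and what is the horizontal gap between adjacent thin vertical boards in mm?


A fence section. The picket gap is 28 mm.

Two posts, two rails, 11 pickets — a fence section. Span 1450 mm holds 11 pickets of 101 mm with 12 equal gaps: ⌊(1450 − 11·101) / 12⌋ = 28 mm.


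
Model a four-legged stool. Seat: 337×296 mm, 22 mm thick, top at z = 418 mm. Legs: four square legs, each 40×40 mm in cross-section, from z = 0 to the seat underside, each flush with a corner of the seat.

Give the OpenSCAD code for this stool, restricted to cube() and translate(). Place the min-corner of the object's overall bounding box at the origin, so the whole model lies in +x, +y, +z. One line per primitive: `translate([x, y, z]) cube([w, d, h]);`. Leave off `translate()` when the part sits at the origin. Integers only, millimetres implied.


// leg_h = 418 - 22 = 396
translate([0, 0, 396]) cube([337, 296, 22]);
cube([40, 40, 396]);
translate([297, 0, 0]) cube([40, 40, 396]);
translate([0, 256, 0]) cube([40, 40, 396]);
translate([297, 256, 0]) cube([40, 40, 396]);


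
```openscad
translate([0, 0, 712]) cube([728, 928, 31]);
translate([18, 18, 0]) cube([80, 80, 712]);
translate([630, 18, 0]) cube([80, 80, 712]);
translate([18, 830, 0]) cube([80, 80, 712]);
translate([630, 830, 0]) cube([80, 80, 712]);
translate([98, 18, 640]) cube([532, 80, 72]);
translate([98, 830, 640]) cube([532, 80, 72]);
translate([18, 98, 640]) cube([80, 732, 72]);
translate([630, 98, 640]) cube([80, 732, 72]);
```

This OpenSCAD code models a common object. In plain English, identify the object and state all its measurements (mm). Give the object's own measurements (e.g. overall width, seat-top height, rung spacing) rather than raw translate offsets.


A table: top 728 mm (x) × 928 mm (y), 31 mm thick, upper face at z = 743 mm, on four 80×80 mm square legs, each inset 18 mm from the nearest pair of top edges from z = 0 to the bottom of the top. Four apron rails, 80 mm thick and 72 mm tall, run between adjacent legs with their top edges flush with the underside of the top and their outer faces flush with the legs' outer faces.


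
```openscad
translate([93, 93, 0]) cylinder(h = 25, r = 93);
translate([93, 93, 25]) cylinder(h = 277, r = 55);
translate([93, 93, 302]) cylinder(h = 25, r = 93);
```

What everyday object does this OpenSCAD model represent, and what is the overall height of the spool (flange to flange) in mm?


A spool. The overall height is 327 mm.

Three coaxial cylinders, large–small–large — a spool. Two 25 mm flanges and a 277 mm core give 25 + 277 + 25 = 327 mm.


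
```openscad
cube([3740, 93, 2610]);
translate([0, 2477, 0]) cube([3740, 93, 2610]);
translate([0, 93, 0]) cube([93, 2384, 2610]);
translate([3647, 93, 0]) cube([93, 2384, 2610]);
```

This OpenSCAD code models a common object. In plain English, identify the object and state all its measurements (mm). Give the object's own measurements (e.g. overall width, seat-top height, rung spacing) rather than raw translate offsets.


The wall frame of a small rectangular building: four walls, each 2610 mm tall and 93 mm thick, enclosing a footprint 3740 mm (x) by 2570 mm (y) outside-to-outside, with no floor or roof. The front and back walls (the −y and +y sides) span the full width; the two side walls fit between them.


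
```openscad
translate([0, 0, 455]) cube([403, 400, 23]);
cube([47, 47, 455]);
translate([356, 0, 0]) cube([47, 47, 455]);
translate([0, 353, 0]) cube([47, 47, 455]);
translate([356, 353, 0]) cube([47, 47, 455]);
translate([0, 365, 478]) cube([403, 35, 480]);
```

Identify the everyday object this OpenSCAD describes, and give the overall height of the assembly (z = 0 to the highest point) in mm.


A chair. The overall height is 958 mm.

A slab on four corner posts with a tall panel at the back — a chair. The seat slab sits at z = 455 with thickness 23, and the 480 mm backrest starts at the seat top, so the overall height is 455 + 23 + 480 = 958 mm.


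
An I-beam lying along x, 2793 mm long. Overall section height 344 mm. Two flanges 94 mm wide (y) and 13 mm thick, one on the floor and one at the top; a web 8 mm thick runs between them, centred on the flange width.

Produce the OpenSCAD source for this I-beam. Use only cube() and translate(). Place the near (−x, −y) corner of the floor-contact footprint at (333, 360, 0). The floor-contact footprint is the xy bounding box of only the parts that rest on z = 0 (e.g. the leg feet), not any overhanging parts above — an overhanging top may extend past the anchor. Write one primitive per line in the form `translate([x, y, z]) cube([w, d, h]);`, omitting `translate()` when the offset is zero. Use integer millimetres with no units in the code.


translate([333, 360, 0]) cube([2793, 94, 13]);
translate([333, 403, 13]) cube([2793, 8, 318]);
translate([333, 360, 331]) cube([2793, 94, 13]);


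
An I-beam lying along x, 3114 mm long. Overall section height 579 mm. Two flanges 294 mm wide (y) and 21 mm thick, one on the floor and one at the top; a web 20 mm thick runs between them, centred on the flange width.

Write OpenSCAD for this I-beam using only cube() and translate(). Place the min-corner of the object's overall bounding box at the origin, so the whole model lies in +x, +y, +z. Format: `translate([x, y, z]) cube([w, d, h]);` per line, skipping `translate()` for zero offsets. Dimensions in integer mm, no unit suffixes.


cube([3114, 294, 21]);
translate([0, 137, 21]) cube([3114, 20, 537]);
translate([0, 0, 558]) cube([3114, 294, 21]);


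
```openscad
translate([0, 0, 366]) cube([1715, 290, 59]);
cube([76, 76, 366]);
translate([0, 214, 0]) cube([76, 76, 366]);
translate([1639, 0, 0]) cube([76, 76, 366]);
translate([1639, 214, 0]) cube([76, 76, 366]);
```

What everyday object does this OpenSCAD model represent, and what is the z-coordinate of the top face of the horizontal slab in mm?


A bench. The seat-top height is 425 mm.

A long slab on four corner posts — a bench. The slab sits at z = 366 with thickness 59, so the top is 366 + 59 = 425 mm.


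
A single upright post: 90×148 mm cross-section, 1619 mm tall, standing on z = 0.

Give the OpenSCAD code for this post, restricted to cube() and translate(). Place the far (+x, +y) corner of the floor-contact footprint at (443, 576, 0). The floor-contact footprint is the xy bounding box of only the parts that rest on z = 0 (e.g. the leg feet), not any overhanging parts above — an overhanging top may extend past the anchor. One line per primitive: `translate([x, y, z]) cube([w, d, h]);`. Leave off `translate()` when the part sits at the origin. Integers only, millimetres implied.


translate([353, 428, 0]) cube([90, 148, 1619]);


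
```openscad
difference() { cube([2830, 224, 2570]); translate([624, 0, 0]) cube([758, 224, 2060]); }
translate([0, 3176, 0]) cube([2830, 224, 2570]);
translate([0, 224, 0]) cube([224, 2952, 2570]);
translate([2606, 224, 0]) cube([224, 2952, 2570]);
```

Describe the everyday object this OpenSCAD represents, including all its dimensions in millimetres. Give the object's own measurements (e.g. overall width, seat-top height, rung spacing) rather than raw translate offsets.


A single room: four walls, each 2570 mm tall and 224 mm thick, enclosing an outside footprint 2830×3400 mm (x × y), no floor or roof. The front and back walls (−y and +y sides) run the full x-width; the side walls fit between their inner faces. A door opening 758 mm wide and 2060 mm tall is cut through the front wall from the floor up, its −x edge 624 mm from the wall's −x end.


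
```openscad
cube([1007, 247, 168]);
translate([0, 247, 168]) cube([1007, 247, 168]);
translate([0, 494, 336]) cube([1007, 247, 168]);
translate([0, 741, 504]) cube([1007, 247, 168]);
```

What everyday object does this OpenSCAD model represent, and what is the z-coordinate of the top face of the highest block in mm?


A staircase. The total rise is 672 mm.

4 identical blocks, each offset up and back from the previous — a staircase. Each step is 168 mm tall and there are 4 of them, so the total rise is 4 × 168 = 672 mm.


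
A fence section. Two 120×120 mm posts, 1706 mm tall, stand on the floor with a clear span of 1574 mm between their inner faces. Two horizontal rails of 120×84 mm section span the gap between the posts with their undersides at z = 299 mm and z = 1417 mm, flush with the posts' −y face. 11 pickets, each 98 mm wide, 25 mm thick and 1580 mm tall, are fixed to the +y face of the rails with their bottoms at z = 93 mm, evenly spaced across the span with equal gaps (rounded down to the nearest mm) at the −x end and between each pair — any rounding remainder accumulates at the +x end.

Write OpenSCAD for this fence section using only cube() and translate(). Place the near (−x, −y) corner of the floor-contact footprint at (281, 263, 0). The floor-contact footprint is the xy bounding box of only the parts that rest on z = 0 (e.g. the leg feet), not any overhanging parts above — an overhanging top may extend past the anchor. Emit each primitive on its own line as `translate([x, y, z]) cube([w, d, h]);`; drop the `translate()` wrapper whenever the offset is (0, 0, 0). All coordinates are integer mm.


translate([281, 263, 0]) cube([120, 120, 1706]);
translate([1975, 263, 0]) cube([120, 120, 1706]);
translate([401, 263, 299]) cube([1574, 120, 84]);
translate([401, 263, 1417]) cube([1574, 120, 84]);
translate([442, 383, 93]) cube([98, 25, 1580]);
translate([581, 383, 93]) cube([98, 25, 1580]);
translate([720, 383, 93]) cube([98, 25, 1580]);
translate([859, 383, 93]) cube([98, 25, 1580]);
translate([998, 383, 93]) cube([98, 25, 1580]);
translate([1137, 383, 93]) cube([98, 25, 1580]);
translate([1276, 383, 93]) cube([98, 25, 1580]);
translate([1415, 383, 93]) cube([98, 25, 1580]);
translate([1554, 383, 93]) cube([98, 25, 1580]);
translate([1693, 383, 93]) cube([98, 25, 1580]);
translate([1832, 383, 93]) cube([98, 25, 1580]);


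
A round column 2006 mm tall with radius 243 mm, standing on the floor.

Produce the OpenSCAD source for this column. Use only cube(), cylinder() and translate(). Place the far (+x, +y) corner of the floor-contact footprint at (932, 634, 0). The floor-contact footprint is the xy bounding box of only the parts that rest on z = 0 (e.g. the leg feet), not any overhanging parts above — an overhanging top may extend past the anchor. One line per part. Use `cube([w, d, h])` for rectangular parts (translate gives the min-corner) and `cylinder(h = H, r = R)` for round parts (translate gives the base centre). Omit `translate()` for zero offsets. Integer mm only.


translate([689, 391, 0]) cylinder(h = 2006, r = 243);


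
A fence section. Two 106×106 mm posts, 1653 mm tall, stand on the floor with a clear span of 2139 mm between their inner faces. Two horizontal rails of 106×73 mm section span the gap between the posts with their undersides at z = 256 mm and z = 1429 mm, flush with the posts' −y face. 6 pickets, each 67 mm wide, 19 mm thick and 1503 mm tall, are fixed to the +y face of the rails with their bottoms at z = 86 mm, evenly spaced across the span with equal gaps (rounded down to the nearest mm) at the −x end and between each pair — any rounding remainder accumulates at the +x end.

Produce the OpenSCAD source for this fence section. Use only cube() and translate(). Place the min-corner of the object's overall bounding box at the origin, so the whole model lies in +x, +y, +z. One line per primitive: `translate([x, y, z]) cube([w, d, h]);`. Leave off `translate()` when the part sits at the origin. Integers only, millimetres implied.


cube([106, 106, 1653]);
translate([2245, 0, 0]) cube([106, 106, 1653]);
translate([106, 0, 256]) cube([2139, 106, 73]);
translate([106, 0, 1429]) cube([2139, 106, 73]);
translate([354, 106, 86]) cube([67, 19, 1503]);
translate([669, 106, 86]) cube([67, 19, 1503]);
translate([984, 106, 86]) cube([67, 19, 1503]);
translate([1299, 106, 86]) cube([67, 19, 1503]);
translate([1614, 106, 86]) cube([67, 19, 1503]);
translate([1929, 106, 86]) cube([67, 19, 1503]);


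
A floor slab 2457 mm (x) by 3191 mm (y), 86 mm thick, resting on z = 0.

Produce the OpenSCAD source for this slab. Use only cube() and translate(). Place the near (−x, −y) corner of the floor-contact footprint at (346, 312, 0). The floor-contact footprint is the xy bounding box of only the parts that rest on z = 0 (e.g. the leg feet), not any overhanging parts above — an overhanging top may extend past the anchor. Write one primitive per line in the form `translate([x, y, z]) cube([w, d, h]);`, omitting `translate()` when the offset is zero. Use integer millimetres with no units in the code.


translate([346, 312, 0]) cube([2457, 3191, 86]);


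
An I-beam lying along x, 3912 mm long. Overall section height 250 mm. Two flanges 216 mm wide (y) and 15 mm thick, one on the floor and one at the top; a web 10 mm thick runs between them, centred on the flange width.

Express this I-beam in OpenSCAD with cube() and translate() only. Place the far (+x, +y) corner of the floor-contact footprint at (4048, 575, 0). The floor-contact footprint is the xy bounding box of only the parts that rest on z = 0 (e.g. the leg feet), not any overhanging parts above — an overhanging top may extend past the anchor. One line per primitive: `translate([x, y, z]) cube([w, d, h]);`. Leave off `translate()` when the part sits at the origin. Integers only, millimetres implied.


translate([136, 359, 0]) cube([3912, 216, 15]);
translate([136, 462, 15]) cube([3912, 10, 220]);
translate([136, 359, 235]) cube([3912, 216, 15]);


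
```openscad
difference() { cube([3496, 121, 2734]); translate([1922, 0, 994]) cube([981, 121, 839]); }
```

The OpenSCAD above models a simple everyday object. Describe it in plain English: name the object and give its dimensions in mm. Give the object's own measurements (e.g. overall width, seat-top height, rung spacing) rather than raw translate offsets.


A wall 3496 mm long (x), 121 mm thick (y), 2734 mm tall, with a rectangular window opening cut through it. The opening is 981 mm wide and 839 mm tall; its sill is at z = 994 mm and its near (−x) edge is 1922 mm from the wall's −x end. The opening passes through the full wall thickness.


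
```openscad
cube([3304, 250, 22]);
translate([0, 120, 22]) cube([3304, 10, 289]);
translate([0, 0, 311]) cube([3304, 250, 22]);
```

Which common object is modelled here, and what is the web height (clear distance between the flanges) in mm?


An I-beam. The web height is 289 mm.

Two wide flanges with a thin centred web — an I-beam. Overall 333 mm minus two 22 mm flanges gives a web of 333 − 2·22 = 289 mm.


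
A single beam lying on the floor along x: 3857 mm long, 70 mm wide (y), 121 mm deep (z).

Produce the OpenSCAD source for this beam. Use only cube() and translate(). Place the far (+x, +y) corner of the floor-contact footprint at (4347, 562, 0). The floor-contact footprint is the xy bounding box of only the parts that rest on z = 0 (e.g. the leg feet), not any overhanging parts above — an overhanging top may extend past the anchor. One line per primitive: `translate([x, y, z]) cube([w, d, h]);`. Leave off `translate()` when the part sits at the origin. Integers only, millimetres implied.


translate([490, 492, 0]) cube([3857, 70, 121]);


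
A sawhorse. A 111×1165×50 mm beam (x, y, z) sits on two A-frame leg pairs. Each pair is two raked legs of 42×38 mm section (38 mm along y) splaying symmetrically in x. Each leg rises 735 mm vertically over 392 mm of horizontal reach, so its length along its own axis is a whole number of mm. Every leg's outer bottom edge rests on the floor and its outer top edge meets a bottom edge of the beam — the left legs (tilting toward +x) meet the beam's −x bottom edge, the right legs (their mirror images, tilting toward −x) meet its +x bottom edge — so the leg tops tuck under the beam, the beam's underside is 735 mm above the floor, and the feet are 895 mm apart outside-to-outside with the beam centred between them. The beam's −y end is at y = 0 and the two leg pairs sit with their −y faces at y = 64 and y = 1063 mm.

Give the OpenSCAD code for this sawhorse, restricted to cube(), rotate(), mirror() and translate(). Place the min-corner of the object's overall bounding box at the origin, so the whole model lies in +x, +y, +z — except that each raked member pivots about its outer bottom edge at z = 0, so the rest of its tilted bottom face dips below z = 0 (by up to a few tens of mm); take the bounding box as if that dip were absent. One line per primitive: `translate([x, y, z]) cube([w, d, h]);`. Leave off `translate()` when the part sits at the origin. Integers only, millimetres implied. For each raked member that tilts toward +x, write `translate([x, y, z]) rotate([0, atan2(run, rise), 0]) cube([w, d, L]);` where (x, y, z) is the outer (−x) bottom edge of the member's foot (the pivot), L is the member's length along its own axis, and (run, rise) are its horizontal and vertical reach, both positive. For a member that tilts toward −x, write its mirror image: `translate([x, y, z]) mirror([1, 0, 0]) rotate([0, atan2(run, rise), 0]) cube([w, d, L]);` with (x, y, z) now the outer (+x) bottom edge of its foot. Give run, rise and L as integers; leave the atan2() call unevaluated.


translate([392, 0, 735]) cube([111, 1165, 50]);
translate([0, 64, 0]) rotate([0, atan2(392, 735), 0]) cube([42, 38, 833]);
translate([895, 64, 0]) mirror([1, 0, 0]) rotate([0, atan2(392, 735), 0]) cube([42, 38, 833]);
translate([0, 1063, 0]) rotate([0, atan2(392, 735), 0]) cube([42, 38, 833]);
translate([895, 1063, 0]) mirror([1, 0, 0]) rotate([0, atan2(392, 735), 0]) cube([42, 38, 833]);
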